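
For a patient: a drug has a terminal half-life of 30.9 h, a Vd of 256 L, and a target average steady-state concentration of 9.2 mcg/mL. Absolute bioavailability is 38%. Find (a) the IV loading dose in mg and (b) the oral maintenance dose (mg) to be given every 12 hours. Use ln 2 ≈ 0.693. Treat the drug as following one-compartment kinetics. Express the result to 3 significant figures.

(a) 2360 mg; (b) 1670 mg

LD = Vd × C = 256.0 × 9.2 = 2355 mg
CL = 0.693 × Vd / t½ = 0.693 × 256.0 / 30.9 = 5.741 L/h
D = CL × Css × τ / F = 5.741 × 9.2 × 12 / 0.38 = 1668 mg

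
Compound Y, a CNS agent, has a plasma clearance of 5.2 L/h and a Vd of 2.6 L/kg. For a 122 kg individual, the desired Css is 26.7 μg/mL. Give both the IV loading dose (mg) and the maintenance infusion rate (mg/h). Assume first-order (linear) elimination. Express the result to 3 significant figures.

Total Vd = 2.6 × 122 = 317.2 L
LD = Vd · C_target = 317.2 × 26.7 = 8469 mg
Infusion rate = 5.200 L/h × 26.7 mg/L = 138.8 mg/h

(a) 8470 mg; (b) 139 mg/h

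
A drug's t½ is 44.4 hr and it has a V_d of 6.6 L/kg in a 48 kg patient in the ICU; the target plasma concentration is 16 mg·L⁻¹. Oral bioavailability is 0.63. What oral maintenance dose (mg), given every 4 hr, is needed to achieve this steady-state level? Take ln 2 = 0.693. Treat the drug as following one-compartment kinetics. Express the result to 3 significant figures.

502 mg

Vd = 6.6 L/kg × 48 kg = 316.8 L
k = 0.693/44.4 = 0.01561 h⁻¹, so CL = k·Vd = 0.01561 × 316.8 = 4.945 L/h
D = CL × Css × τ / F = 4.945 × 16 × 4 / 0.63 = 502.3 mg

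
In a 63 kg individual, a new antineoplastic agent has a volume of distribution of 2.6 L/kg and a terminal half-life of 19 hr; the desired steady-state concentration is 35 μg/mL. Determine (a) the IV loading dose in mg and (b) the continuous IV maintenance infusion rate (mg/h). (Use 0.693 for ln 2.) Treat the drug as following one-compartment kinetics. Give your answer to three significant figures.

(a) 5730 mg; (b) 209 mg/h

Total Vd = 2.6 × 63 = 163.8 L
LD = Vd × C = 163.8 × 35 = 5733 mg
CL = 0.693 × Vd / t½ = 0.693 × 163.8 / 19 = 5.974 L/h
Infusion rate = CL × Css = 5.974 × 35 = 209.1 mg/h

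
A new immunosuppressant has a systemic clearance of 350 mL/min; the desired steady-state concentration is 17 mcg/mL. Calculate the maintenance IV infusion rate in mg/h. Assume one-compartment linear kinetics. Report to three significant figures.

CL = 350 mL/min × 60/1000 = 21.00 L/h
At steady state, infusion rate equals elimination rate: rate in = CL × Css.
R₀ = 21.00 × 17 = 357.0 mg/h

357 mg/h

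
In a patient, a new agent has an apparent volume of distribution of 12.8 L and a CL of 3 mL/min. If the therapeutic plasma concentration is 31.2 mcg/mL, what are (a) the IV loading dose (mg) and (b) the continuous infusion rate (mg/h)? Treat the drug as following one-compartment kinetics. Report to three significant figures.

LD = Vd · C_target = 12.80 × 31.2 = 399.4 mg
CL = 3 mL/min × 60/1000 = 0.1800 L/h
Maintenance infusion rate = CL × Css = 0.1800 × 31.2 = 5.616 mg/h

(a) 399 mg; (b) 5.62 mg/h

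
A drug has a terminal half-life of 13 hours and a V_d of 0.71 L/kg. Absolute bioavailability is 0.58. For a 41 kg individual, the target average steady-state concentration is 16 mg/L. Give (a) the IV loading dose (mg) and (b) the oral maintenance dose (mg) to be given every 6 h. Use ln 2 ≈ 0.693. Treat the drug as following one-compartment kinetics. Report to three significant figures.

(a) 466 mg; (b) 257 mg

Vd = 0.71 L/kg × 41 kg = 29.11 L
LD = Vd × C = 29.11 × 16 = 465.8 mg
CL = 0.693 × Vd / t½ = 0.693 × 29.11 / 13 = 1.552 L/h
D = CL × Css × τ / F = 1.552 × 16 × 6 / 0.58 = 256.9 mg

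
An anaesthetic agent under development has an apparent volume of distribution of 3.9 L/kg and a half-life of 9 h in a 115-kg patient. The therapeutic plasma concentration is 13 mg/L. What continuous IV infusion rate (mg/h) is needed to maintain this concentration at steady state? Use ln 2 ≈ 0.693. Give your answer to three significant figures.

449 mg/h

Vd = 3.9 L/kg × 115 kg = 448.5 L
CL = ln 2 · Vd / t½ = 0.693 × 448.5 / 9 = 34.53 L/h
Infusion rate = CL × Css = 34.53 × 13 = 448.9 mg/h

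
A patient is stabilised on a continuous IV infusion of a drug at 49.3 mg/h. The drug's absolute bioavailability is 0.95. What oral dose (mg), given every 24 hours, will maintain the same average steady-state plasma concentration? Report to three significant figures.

1250 mg

To maintain the same Css, the systemic dosing rate must be unchanged: F·D/τ = infusion rate.
D = rate × τ / F = 49.3 × 24 / 0.95 = 1245 mg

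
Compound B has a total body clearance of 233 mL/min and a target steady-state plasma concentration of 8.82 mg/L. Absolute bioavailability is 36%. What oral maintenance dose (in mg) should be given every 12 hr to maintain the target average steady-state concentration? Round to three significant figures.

Convert clearance: 233 mL/min × 60 min/h ÷ 1000 mL/L = 13.98 L/h
D = CL × Css × τ / F = 13.98 × 8.82 × 12 / 0.36 = 4110 mg

4110 mg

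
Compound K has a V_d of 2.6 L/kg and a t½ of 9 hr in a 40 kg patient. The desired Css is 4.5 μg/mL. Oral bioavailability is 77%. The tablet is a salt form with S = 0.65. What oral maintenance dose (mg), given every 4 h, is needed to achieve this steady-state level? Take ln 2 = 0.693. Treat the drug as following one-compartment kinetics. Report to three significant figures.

Vd(total) = 40 kg × 2.6 L/kg = 104.0 L
CL = 0.693 × Vd / t½ = 0.693 × 104.0 / 9 = 8.008 L/h
D = CL × Css × τ / F / S = 8.008 × 4.5 × 4 / 0.77 / 0.65 = 288.0 mg

288 mg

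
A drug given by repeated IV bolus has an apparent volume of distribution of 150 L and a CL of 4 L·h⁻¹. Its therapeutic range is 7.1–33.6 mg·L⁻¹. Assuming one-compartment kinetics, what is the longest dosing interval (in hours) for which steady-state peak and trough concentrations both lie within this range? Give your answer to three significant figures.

k = CL / Vd = 4.000 / 150.0 = 0.02667 h⁻¹
Between IV bolus doses, concentration decays as C = C₀·e^(−kτ), so C_peak/C_trough = e^(kτ).
τ_max = ln(C_peak/C_trough) / k = ln(33.6/7.1) / 0.02667 = 1.554 / 0.02667 = 58.27 h

58.3 h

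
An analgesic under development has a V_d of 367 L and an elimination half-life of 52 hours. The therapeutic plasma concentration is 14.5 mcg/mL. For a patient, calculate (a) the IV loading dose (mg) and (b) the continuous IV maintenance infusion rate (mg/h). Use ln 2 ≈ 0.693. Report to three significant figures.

(a) 5320 mg; (b) 70.9 mg/h

LD = Vd × C = 367.0 × 14.5 = 5322 mg
CL = 0.693 × Vd / t½ = 0.693 × 367.0 / 52 = 4.891 L/h
Infusion rate = CL × Css = 4.891 × 14.5 = 70.92 mg/h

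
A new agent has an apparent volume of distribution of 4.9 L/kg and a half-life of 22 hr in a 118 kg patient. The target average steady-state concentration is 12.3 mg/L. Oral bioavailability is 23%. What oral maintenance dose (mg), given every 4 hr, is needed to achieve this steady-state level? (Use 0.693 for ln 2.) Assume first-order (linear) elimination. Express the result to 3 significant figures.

Vd(total) = 118 kg × 4.9 L/kg = 578.2 L
CL = ln 2 · Vd / t½ = 0.693 × 578.2 / 22 = 18.21 L/h
D = CL × Css × τ / F = 18.21 × 12.3 × 4 / 0.23 = 3895 mg

3900 mg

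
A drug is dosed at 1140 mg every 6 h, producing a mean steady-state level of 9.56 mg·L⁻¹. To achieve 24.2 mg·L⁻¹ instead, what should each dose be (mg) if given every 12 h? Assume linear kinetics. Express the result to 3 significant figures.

5770 mg

With linear kinetics, Css is proportional to dose rate (D/τ) at fixed clearance.
D₂ = D₁ × (Css,target / Css,current) × (τ₂/τ₁) = 1140 × (24.2/9.56) × (12/6) = 5772 mg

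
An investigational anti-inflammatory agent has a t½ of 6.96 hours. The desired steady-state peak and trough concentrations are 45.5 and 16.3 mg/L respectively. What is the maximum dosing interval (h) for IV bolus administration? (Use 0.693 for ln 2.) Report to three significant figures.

k = 0.693 / t½ = 0.693 / 6.96 = 0.09957 h⁻¹
Between IV bolus doses, concentration decays as C = C₀·e^(−kτ), so C_peak/C_trough = e^(kτ).
τ_max = ln(C_peak/C_trough) / k = ln(45.5/16.3) / 0.09957 = 1.027 / 0.09957 = 10.31 h

10.3 h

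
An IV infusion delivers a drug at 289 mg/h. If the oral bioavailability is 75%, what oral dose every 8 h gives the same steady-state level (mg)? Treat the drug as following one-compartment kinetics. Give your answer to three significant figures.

3080 mg

To maintain the same Css, the systemic dosing rate must be unchanged: F·D/τ = infusion rate.
D = rate × τ / F = 289 × 8 / 0.75 = 3083 mg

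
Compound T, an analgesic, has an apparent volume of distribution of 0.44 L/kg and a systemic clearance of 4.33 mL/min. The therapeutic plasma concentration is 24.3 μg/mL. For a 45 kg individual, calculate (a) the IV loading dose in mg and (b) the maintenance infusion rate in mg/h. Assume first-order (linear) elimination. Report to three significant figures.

(a) 481 mg; (b) 6.31 mg/h

Vd = 0.44 L/kg × 45 kg = 19.80 L
Loading dose = Vd × C = 19.80 × 24.3 = 481.1 mg
Convert clearance: 4.33 mL/min × 60 min/h ÷ 1000 mL/L = 0.2598 L/h
Infusion rate = 0.2598 L/h × 24.3 mg/L = 6.313 mg/h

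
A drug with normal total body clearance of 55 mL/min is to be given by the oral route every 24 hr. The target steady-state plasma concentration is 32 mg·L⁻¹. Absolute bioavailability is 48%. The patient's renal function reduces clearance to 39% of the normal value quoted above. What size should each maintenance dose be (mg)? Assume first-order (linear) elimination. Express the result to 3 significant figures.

2060 mg

CL = 55 mL/min = 55 × 0.06 = 3.300 L/h
Patient clearance = 0.39 × 3.300 = 1.287 L/h
At steady state, dose per interval replaces the amount cleared in that interval: F·D/τ = CL·Css.
D = CL × Css × τ / F = 1.287 × 32 × 24 / 0.48 = 2059 mg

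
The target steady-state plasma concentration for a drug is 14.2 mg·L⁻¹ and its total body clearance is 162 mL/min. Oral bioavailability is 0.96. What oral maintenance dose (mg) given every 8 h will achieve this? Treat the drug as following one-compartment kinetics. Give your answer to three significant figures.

CL = 162 mL/min = 162 × 0.06 = 9.720 L/h
At steady state, dose per interval replaces the amount cleared in that interval: F·D/τ = CL·Css.
D = CL × Css × τ / F = 9.720 × 14.2 × 8 / 0.96 = 1150 mg

1150 mg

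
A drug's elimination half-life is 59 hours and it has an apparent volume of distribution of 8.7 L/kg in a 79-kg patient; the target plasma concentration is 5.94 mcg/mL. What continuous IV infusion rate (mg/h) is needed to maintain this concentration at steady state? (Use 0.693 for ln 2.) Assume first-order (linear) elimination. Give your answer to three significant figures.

Total Vd = 8.7 × 79 = 687.3 L
CL = 0.693 × Vd / t½ = 0.693 × 687.3 / 59 = 8.073 L/h
Infusion rate = CL × Css = 8.073 × 5.94 = 47.95 mg/h

48.0 mg/h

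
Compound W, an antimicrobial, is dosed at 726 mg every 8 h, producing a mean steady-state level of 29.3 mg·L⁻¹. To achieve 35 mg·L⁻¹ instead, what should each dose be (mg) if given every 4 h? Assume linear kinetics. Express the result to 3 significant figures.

434 mg

For first-order elimination, Css ∝ F·D/(CL·τ); F and CL are unchanged, so Css ∝ D/τ.
D₂ = D₁ × (Css,target / Css,current) × (τ₂/τ₁) = 726 × (35/29.3) × (4/8) = 433.6 mg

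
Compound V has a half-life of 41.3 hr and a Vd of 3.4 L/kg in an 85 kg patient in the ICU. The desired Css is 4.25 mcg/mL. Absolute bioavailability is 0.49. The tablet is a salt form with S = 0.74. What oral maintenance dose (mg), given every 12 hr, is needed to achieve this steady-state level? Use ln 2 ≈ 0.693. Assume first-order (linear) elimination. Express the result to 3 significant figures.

Vd(total) = 85 kg × 3.4 L/kg = 289.0 L
CL = ln 2 · Vd / t½ = 0.693 × 289.0 / 41.3 = 4.849 L/h
D = CL × Css × τ / F / S = 4.849 × 4.25 × 12 / 0.49 / 0.74 = 682.0 mg

682 mg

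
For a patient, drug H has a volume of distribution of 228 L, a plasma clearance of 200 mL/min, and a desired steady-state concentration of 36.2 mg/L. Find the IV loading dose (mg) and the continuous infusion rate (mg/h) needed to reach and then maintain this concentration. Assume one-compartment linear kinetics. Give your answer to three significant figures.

(a) 8250 mg; (b) 434 mg/h

Loading dose = Vd × C = 228.0 × 36.2 = 8254 mg
CL = 200 mL/min = 200 × 0.06 = 12.00 L/h
Maintenance: replace elimination → rate = CL × Css = 12.00 × 36.2 = 434.4 mg/h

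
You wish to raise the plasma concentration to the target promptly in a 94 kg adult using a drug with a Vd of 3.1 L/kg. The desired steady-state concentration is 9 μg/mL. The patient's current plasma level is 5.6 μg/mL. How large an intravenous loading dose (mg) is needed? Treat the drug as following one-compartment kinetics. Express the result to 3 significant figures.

Vd = 3.1 L/kg × 94 kg = 291.4 L
Concentration deficit ΔC = 9 − 5.6 = 3.400 mg/L
LD = Vd × ΔC = 291.4 × 3.400 = 990.8 mg

991 mg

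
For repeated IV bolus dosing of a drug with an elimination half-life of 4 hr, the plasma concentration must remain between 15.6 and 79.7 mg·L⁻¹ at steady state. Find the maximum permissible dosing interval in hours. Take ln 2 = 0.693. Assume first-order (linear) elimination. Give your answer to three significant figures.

k = 0.693 / t½ = 0.693 / 4 = 0.1733 h⁻¹
Between IV bolus doses, concentration decays as C = C₀·e^(−kτ), so C_peak/C_trough = e^(kτ).
τ_max = ln(C_peak/C_trough) / k = ln(79.7/15.6) / 0.1733 = 1.631 / 0.1733 = 9.411 h

9.41 h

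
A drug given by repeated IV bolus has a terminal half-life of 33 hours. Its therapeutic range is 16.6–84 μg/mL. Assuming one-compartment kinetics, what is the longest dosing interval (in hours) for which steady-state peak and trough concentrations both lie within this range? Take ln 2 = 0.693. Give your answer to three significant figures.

77.2 h

k = 0.693 / t½ = 0.693 / 33 = 0.02100 h⁻¹
Between IV bolus doses, concentration decays as C = C₀·e^(−kτ), so C_peak/C_trough = e^(kτ).
τ_max = ln(C_peak/C_trough) / k = ln(84/16.6) / 0.02100 = 1.621 / 0.02100 = 77.19 h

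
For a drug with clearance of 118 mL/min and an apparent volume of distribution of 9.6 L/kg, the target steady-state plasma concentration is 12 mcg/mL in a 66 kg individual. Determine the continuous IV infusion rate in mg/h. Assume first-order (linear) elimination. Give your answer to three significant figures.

85.0 mg/h

CL = 118 mL/min × 60/1000 = 7.080 L/h
At steady state, infusion rate equals elimination rate: rate in = CL × Css.
Infusion rate = CL · Css = 7.080 L/h × 12 mg/L = 84.96 mg/h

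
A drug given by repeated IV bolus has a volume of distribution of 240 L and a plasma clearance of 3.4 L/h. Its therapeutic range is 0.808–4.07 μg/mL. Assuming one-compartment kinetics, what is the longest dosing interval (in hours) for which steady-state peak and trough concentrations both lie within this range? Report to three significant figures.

114 h

k = CL / Vd = 3.400 / 240.0 = 0.01417 h⁻¹
Between IV bolus doses, concentration decays as C = C₀·e^(−kτ), so C_peak/C_trough = e^(kτ).
τ_max = ln(C_peak/C_trough) / k = ln(4.07/0.808) / 0.01417 = 1.617 / 0.01417 = 114.1 h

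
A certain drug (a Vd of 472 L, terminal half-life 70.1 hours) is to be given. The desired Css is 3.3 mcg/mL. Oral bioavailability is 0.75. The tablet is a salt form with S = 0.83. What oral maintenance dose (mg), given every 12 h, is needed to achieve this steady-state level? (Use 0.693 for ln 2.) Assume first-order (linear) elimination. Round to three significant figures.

k = 0.693/70.1 = 0.009886 h⁻¹, so CL = k·Vd = 0.009886 × 472.0 = 4.666 L/h
D = CL × Css × τ / F / S = 4.666 × 3.3 × 12 / 0.75 / 0.83 = 296.8 mg

297 mg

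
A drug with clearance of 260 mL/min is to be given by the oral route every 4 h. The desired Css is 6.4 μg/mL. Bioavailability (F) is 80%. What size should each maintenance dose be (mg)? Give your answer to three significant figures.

CL = 260 mL/min = 260 × 0.06 = 15.60 L/h
D = CL × Css × τ / F = 15.60 × 6.4 × 4 / 0.8 = 499.2 mg

499 mg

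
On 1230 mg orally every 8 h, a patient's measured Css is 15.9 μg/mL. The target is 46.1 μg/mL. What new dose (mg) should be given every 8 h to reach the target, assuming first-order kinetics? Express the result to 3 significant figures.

With linear kinetics, Css is proportional to dose rate (D/τ) at fixed clearance.
D₂ = D₁ × (Css,target / Css,current) = 1230 × 46.1/15.9 = 3566 mg

3570 mg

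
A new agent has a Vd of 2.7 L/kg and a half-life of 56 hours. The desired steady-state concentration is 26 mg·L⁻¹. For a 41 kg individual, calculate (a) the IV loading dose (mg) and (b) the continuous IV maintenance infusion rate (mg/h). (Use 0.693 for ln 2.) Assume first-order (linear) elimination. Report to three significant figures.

(a) 2880 mg; (b) 35.6 mg/h

Vd(total) = 41 kg × 2.7 L/kg = 110.7 L
LD = Vd × C = 110.7 × 26 = 2878 mg
CL = 0.693 × Vd / t½ = 0.693 × 110.7 / 56 = 1.370 L/h
Infusion rate = CL × Css = 1.370 × 26 = 35.62 mg/h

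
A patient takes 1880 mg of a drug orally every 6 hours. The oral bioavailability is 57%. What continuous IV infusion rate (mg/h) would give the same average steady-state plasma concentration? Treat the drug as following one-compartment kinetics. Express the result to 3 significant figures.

Equivalent systemic input: infusion rate = F·D/τ.
Rate = 0.57 × 1880 / 6 = 178.6 mg/h

179 mg/h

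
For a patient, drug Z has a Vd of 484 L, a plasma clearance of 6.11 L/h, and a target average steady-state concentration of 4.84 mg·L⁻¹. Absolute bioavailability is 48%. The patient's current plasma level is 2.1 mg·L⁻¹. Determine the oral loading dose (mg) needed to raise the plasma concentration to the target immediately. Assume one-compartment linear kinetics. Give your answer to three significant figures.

2760 mg

Concentration deficit ΔC = 4.84 − 2.1 = 2.740 mg/L
LD = Vd × ΔC / F = 484.0 × 2.740 / 0.48 = 2763 mg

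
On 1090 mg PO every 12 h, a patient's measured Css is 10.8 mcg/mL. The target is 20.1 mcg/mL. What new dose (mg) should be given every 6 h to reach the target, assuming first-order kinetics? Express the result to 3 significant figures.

1010 mg

For first-order elimination, Css ∝ F·D/(CL·τ); F and CL are unchanged, so Css ∝ D/τ.
D₂ = D₁ × (Css,target / Css,current) × (τ₂/τ₁) = 1090 × (20.1/10.8) × (6/12) = 1014 mg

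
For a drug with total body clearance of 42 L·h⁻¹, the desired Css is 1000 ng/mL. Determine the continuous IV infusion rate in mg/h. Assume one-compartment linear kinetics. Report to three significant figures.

C = 1000 ng/mL = 1.000 mg/L
At steady state, infusion rate equals elimination rate: rate in = CL × Css.
Infusion rate = CL · Css = 42.00 L/h × 1 mg/L = 42.00 mg/h

42.0 mg/h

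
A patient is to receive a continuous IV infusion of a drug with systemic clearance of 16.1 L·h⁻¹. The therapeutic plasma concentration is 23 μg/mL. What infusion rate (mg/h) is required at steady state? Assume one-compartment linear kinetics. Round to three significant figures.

R₀ = 16.10 × 23 = 370.3 mg/h

370 mg/h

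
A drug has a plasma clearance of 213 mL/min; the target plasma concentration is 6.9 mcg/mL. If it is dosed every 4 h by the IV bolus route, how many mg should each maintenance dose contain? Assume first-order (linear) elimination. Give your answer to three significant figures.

353 mg

CL = 213 mL/min × 60/1000 = 12.78 L/h
D = CL × Css × τ = 12.78 × 6.9 × 4 = 352.7 mg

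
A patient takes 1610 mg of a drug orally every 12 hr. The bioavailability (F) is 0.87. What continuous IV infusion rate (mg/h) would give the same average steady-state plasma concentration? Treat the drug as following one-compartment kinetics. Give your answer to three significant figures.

117 mg/h

Equivalent systemic input: infusion rate = F·D/τ.
Rate = 0.87 × 1610 / 12 = 116.7 mg/h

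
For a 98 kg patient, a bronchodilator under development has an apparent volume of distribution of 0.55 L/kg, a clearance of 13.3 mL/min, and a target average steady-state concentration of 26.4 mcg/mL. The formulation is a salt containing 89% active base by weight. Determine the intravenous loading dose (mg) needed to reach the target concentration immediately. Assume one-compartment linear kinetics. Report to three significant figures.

1600 mg

Vd(total) = 98 kg × 0.55 L/kg = 53.90 L
The loading dose fills Vd to the target concentration; clearance is irrelevant here.
LD = Vd × C / S = 53.90 × 26.40 / 0.89 = 1599 mg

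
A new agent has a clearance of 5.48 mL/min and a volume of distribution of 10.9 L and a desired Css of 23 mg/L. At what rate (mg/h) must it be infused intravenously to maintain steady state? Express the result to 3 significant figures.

CL = 5.48 mL/min × 60/1000 = 0.3288 L/h
Rate = CL × Css = 0.3288 × 23 = 7.562 mg/h

7.56 mg/h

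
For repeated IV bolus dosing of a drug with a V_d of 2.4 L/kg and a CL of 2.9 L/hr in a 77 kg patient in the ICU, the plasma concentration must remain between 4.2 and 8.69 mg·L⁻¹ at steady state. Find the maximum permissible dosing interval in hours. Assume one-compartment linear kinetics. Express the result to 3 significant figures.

46.3 h

Total Vd = 2.4 × 77 = 184.8 L
k = CL / Vd = 2.900 / 184.8 = 0.01569 h⁻¹
Between IV bolus doses, concentration decays as C = C₀·e^(−kτ), so C_peak/C_trough = e^(kτ).
τ_max = ln(C_peak/C_trough) / k = ln(8.69/4.2) / 0.01569 = 0.7271 / 0.01569 = 46.34 h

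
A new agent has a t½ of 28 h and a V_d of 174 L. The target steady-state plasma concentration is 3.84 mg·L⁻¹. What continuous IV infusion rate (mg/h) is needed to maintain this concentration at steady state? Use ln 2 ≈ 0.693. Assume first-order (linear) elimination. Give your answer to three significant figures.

16.5 mg/h

CL = ln 2 · Vd / t½ = 0.693 × 174.0 / 28 = 4.307 L/h
Infusion rate = CL × Css = 4.307 × 3.84 = 16.54 mg/h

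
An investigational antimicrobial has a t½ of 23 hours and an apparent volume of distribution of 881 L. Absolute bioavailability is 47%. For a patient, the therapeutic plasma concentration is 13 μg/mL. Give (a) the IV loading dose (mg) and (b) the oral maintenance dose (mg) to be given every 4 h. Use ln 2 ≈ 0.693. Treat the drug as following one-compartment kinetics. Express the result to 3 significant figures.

LD = Vd × C = 881.0 × 13 = 11450 mg
CL = 0.693 × Vd / t½ = 0.693 × 881.0 / 23 = 26.54 L/h
D = CL × Css × τ / F = 26.54 × 13 × 4 / 0.47 = 2936 mg

(a) 11500 mg; (b) 2940 mg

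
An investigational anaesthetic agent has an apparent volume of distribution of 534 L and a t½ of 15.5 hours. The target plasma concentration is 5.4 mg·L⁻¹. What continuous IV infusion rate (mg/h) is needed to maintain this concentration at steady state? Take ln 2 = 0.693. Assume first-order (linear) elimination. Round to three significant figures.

k = 0.693/15.5 = 0.04471 h⁻¹, so CL = k·Vd = 0.04471 × 534.0 = 23.88 L/h
Infusion rate = CL × Css = 23.88 × 5.4 = 129.0 mg/h

129 mg/h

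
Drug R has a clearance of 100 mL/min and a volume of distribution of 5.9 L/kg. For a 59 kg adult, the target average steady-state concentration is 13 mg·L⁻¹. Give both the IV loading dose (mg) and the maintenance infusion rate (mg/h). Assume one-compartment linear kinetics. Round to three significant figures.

(a) 4530 mg; (b) 78.0 mg/h

Vd = 5.9 L/kg × 59 kg = 348.1 L
LD = Vd · C_target = 348.1 × 13 = 4525 mg
Convert clearance: 100 mL/min × 60 min/h ÷ 1000 mL/L = 6.000 L/h
Infusion rate = 6.000 L/h × 13 mg/L = 78.00 mg/h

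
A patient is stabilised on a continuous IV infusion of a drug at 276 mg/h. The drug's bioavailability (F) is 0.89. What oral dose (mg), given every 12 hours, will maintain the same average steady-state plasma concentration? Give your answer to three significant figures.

3720 mg

To maintain the same Css, the systemic dosing rate must be unchanged: F·D/τ = infusion rate.
D = rate × τ / F = 276 × 12 / 0.89 = 3721 mg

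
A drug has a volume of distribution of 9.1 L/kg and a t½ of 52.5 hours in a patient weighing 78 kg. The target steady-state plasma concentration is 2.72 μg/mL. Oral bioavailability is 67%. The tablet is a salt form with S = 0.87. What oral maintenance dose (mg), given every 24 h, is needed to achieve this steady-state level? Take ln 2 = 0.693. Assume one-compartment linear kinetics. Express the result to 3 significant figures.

1050 mg

Vd = 9.1 L/kg × 78 kg = 709.8 L
k = 0.693/52.5 = 0.01320 h⁻¹, so CL = k·Vd = 0.01320 × 709.8 = 9.369 L/h
D = CL × Css × τ / F / S = 9.369 × 2.72 × 24 / 0.67 / 0.87 = 1049 mg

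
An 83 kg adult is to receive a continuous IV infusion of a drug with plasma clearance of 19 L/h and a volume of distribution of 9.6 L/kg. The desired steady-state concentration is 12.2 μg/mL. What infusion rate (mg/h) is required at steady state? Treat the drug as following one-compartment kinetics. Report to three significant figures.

Rate = CL × Css = 19.00 × 12.2 = 231.8 mg/h

232 mg/h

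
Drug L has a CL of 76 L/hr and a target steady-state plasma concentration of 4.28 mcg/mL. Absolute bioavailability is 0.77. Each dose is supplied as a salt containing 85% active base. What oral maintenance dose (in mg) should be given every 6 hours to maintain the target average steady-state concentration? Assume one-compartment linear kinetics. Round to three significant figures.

2980 mg

D = CL × Css × τ / F / S = 76.00 × 4.28 × 6 / 0.77 / 0.85 = 2982 mg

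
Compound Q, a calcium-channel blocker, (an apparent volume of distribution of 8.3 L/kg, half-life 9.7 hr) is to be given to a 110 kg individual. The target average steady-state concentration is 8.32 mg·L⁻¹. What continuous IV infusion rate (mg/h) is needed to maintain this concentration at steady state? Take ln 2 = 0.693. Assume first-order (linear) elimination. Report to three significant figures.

543 mg/h

Vd = 8.3 L/kg × 110 kg = 913.0 L
k = 0.693/9.7 = 0.07144 h⁻¹, so CL = k·Vd = 0.07144 × 913.0 = 65.22 L/h
Infusion rate = CL × Css = 65.22 × 8.32 = 542.6 mg/h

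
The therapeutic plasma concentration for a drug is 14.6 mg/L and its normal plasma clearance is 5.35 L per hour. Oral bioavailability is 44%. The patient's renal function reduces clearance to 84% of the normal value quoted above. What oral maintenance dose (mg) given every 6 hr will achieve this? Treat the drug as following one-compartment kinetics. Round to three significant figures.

Patient clearance = 0.84 × 5.350 = 4.494 L/h
D = CL × Css × τ / F = 4.494 × 14.6 × 6 / 0.44 = 894.7 mg

895 mg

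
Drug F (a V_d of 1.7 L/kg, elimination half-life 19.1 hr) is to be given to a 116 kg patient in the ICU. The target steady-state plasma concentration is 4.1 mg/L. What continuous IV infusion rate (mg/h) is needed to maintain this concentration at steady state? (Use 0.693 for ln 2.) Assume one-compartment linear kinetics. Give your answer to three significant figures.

29.3 mg/h

Vd(total) = 116 kg × 1.7 L/kg = 197.2 L
k = 0.693/19.1 = 0.03628 h⁻¹, so CL = k·Vd = 0.03628 × 197.2 = 7.154 L/h
Infusion rate = CL × Css = 7.154 × 4.1 = 29.33 mg/h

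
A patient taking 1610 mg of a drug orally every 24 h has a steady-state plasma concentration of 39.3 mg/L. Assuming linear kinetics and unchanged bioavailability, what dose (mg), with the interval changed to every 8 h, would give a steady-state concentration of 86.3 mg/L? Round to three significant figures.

1180 mg

With linear kinetics, Css is proportional to dose rate (D/τ) at fixed clearance.
D₂ = D₁ × (Css,target / Css,current) × (τ₂/τ₁) = 1610 × (86.3/39.3) × (8/24) = 1178 mg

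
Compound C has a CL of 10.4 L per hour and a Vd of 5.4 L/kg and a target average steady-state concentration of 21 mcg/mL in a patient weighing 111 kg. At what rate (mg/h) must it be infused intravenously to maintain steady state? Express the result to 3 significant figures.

Maintenance depends on clearance, not Vd — rate in must match rate out.
R₀ = 10.40 × 21 = 218.4 mg/h

218 mg/h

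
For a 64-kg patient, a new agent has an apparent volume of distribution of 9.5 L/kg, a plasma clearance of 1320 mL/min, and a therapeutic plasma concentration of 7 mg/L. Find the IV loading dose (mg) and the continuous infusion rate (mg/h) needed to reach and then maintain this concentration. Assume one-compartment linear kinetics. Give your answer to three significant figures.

Vd(total) = 64 kg × 9.5 L/kg = 608.0 L
LD = Vd · C_target = 608.0 × 7 = 4256 mg
Convert clearance: 1320 mL/min × 60 min/h ÷ 1000 mL/L = 79.20 L/h
Infusion rate = 79.20 L/h × 7 mg/L = 554.4 mg/h

(a) 4260 mg; (b) 554 mg/h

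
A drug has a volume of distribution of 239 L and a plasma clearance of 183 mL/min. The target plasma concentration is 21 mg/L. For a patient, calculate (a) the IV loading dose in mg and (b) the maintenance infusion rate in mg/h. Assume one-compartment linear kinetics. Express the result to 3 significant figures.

Loading: fill Vd to C_target → 239.0 L × 21 mg/L = 5019 mg
CL = 183 mL/min × 60/1000 = 10.98 L/h
Infusion rate = 10.98 L/h × 21 mg/L = 230.6 mg/h

(a) 5020 mg; (b) 231 mg/h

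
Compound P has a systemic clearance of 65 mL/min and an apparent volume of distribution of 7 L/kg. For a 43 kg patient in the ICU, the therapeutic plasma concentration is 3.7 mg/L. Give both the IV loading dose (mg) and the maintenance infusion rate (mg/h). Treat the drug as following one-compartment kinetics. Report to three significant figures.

Vd(total) = 43 kg × 7 L/kg = 301.0 L
Loading: fill Vd to C_target → 301.0 L × 3.7 mg/L = 1114 mg
CL = 65 mL/min × 60/1000 = 3.900 L/h
Maintenance: replace elimination → rate = CL × Css = 3.900 × 3.7 = 14.43 mg/h

(a) 1110 mg; (b) 14.4 mg/h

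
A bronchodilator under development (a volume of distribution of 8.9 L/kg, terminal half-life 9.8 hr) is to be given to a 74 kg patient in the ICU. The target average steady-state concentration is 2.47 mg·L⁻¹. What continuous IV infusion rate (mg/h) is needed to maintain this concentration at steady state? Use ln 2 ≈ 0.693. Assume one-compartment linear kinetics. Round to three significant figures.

115 mg/h

Vd(total) = 74 kg × 8.9 L/kg = 658.6 L
k = 0.693/9.8 = 0.07071 h⁻¹, so CL = k·Vd = 0.07071 × 658.6 = 46.57 L/h
Infusion rate = CL × Css = 46.57 × 2.47 = 115.0 mg/h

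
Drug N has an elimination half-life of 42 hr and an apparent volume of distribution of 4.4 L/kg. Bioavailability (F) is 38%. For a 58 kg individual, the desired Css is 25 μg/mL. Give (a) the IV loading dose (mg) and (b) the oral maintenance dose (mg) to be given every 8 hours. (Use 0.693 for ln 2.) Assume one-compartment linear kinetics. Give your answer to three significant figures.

(a) 6380 mg; (b) 2220 mg

Vd = 4.4 L/kg × 58 kg = 255.2 L
LD = Vd × C = 255.2 × 25 = 6380 mg
CL = 0.693 × Vd / t½ = 0.693 × 255.2 / 42 = 4.211 L/h
D = CL × Css × τ / F = 4.211 × 25 × 8 / 0.38 = 2216 mg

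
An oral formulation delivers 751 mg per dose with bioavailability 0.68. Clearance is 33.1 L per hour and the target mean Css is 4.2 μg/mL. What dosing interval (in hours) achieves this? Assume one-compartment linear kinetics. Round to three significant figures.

3.67 h

F·D/τ = CL·Css → τ = F·D / (CL·Css).
τ = 0.68 × 751 / (33.1 × 4.2) = 3.673 h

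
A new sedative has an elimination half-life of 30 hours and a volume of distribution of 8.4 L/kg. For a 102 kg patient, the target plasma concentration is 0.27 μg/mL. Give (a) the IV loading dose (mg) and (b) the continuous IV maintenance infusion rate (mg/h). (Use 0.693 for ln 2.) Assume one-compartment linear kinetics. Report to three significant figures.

(a) 231 mg; (b) 5.34 mg/h

Vd(total) = 102 kg × 8.4 L/kg = 856.8 L
LD = Vd × C = 856.8 × 0.27 = 231.3 mg
CL = 0.693 × Vd / t½ = 0.693 × 856.8 / 30 = 19.79 L/h
Infusion rate = CL × Css = 19.79 × 0.27 = 5.343 mg/h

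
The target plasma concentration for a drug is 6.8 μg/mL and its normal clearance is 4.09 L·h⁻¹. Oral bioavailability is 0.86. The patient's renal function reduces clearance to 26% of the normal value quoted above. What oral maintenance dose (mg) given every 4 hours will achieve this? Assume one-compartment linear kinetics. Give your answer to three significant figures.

Patient clearance = 0.26 × 4.090 = 1.063 L/h
D = CL × Css × τ / F = 1.063 × 6.8 × 4 / 0.86 = 33.62 mg

33.6 mg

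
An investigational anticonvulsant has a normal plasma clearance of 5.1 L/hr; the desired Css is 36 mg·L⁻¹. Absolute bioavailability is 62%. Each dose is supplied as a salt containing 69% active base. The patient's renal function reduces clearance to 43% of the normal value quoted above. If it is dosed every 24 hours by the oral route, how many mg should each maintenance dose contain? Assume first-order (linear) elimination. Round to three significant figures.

4430 mg

Patient clearance = 0.43 × 5.100 = 2.193 L/h
D = CL × Css × τ / F / S = 2.193 × 36 × 24 / 0.62 / 0.69 = 4429 mg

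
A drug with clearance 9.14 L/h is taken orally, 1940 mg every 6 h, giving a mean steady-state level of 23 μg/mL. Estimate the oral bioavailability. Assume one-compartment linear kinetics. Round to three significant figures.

F·D/τ = CL·Css at steady state → F = CL·Css·τ / D.
F = 9.14 × 23 × 6 / 1940 = 0.650

0.650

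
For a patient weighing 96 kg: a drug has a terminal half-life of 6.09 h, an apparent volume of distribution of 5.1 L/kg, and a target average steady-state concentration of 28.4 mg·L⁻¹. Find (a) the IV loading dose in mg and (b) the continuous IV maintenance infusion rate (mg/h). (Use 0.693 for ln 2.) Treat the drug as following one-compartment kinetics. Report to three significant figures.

Vd = 5.1 L/kg × 96 kg = 489.6 L
LD = Vd × C = 489.6 × 28.4 = 13900 mg
CL = 0.693 × Vd / t½ = 0.693 × 489.6 / 6.09 = 55.71 L/h
Infusion rate = CL × Css = 55.71 × 28.4 = 1582 mg/h

(a) 13900 mg; (b) 1580 mg/h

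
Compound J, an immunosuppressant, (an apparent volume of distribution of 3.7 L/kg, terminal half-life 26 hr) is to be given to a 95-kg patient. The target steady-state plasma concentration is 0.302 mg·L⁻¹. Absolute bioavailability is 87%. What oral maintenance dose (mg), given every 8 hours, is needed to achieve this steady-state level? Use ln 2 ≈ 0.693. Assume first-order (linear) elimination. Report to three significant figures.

26.0 mg

Vd(total) = 95 kg × 3.7 L/kg = 351.5 L
CL = 0.693 × Vd / t½ = 0.693 × 351.5 / 26 = 9.369 L/h
D = CL × Css × τ / F = 9.369 × 0.302 × 8 / 0.87 = 26.02 mg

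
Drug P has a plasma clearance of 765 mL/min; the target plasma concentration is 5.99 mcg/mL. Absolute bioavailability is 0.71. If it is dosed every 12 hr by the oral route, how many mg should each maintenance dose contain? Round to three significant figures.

4650 mg

Convert clearance: 765 mL/min × 60 min/h ÷ 1000 mL/L = 45.90 L/h
At steady state, dose per interval replaces the amount cleared in that interval: F·D/τ = CL·Css.
D = CL × Css × τ / F = 45.90 × 5.99 × 12 / 0.71 = 4647 mg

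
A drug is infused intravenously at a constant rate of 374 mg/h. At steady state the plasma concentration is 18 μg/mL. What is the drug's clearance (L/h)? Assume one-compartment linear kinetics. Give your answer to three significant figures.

20.8 L/h

At steady state, infusion rate = CL × Css, so CL = rate / Css.
CL = 374 / 18 = 20.78 L/h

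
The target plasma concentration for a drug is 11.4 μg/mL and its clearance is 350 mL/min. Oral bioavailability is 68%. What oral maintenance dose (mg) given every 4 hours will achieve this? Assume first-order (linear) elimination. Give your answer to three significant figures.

CL = 350 mL/min = 350 × 0.06 = 21.00 L/h
D = CL × Css × τ / F = 21.00 × 11.4 × 4 / 0.68 = 1408 mg

1410 mg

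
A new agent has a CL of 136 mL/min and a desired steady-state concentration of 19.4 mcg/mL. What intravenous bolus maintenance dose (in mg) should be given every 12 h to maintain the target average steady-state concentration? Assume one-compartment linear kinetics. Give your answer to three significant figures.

CL = 136 mL/min × 60/1000 = 8.160 L/h
D = CL × Css × τ = 8.160 × 19.4 × 12 = 1900 mg

1900 mg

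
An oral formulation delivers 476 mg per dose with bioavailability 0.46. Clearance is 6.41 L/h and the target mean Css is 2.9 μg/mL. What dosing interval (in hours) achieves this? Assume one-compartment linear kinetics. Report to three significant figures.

F·D/τ = CL·Css → τ = F·D / (CL·Css).
τ = 0.46 × 476 / (6.41 × 2.9) = 11.78 h

11.8 h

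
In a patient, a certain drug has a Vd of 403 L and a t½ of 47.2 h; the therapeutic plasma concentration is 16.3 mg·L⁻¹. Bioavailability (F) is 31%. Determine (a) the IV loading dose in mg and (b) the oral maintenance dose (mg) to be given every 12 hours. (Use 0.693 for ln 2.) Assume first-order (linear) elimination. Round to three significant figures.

(a) 6570 mg; (b) 3730 mg

LD = Vd × C = 403.0 × 16.3 = 6569 mg
CL = 0.693 × Vd / t½ = 0.693 × 403.0 / 47.2 = 5.917 L/h
D = CL × Css × τ / F = 5.917 × 16.3 × 12 / 0.31 = 3733 mg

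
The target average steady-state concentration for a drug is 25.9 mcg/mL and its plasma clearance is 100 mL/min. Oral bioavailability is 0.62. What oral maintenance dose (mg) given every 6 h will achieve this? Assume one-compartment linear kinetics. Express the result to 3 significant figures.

Convert clearance: 100 mL/min × 60 min/h ÷ 1000 mL/L = 6.000 L/h
D = CL × Css × τ / F = 6.000 × 25.9 × 6 / 0.62 = 1504 mg

1500 mg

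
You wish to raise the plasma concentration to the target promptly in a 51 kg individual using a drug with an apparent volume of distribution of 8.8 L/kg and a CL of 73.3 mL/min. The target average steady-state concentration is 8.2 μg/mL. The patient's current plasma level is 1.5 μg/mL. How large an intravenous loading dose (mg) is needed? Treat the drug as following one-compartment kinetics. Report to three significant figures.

3010 mg

Vd(total) = 51 kg × 8.8 L/kg = 448.8 L
LD is governed by Vd — clearance does not enter the loading-dose calculation.
Concentration deficit ΔC = 8.2 − 1.5 = 6.700 mg/L
LD = Vd × ΔC = 448.8 × 6.700 = 3007 mg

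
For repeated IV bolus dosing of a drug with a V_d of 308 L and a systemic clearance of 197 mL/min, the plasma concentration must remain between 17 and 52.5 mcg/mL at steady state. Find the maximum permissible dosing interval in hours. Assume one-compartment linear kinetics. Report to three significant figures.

29.4 h

CL = 197 mL/min × 60/1000 = 11.82 L/h
k = CL / Vd = 11.82 / 308.0 = 0.03838 h⁻¹
Between IV bolus doses, concentration decays as C = C₀·e^(−kτ), so C_peak/C_trough = e^(kτ).
τ_max = ln(C_peak/C_trough) / k = ln(52.5/17) / 0.03838 = 1.128 / 0.03838 = 29.39 h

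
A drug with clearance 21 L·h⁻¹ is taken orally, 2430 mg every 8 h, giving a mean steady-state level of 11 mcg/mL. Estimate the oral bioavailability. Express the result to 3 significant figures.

0.760

F·D/τ = CL·Css at steady state → F = CL·Css·τ / D.
F = 21 × 11 × 8 / 2430 = 0.760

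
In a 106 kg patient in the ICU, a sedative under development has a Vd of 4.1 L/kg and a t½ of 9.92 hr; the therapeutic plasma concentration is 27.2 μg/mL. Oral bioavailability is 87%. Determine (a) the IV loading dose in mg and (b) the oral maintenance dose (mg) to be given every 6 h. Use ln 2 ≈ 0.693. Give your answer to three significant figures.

Vd = 4.1 L/kg × 106 kg = 434.6 L
LD = Vd × C = 434.6 × 27.2 = 11820 mg
CL = 0.693 × Vd / t½ = 0.693 × 434.6 / 9.92 = 30.36 L/h
D = CL × Css × τ / F = 30.36 × 27.2 × 6 / 0.87 = 5695 mg

(a) 11800 mg; (b) 5700 mg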